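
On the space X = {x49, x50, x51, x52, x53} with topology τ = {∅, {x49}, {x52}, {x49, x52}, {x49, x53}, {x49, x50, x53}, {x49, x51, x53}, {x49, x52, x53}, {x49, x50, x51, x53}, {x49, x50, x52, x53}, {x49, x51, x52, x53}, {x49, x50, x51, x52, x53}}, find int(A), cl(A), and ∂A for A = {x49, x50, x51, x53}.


int(A) = {x49, x50, x51, x53}, cl(A) = {x49, x50, x51, x53}, ∂A = ∅.

Closed sets in (X, τ) are complements of opens:
  closed(X, τ) = {∅, {x50}, {x51}, {x52}, {x50, x51}, {x50, x52}, {x51, x52}, {x50, x51, x52}, {x50, x51, x53}, {x49, x50, x51, x53}, {x50, x51, x52, x53}, {x49, x50, x51, x52, x53}}.
int(A) = ⋃ {U ∈ τ : U ⊆ A}. Opens contained in A: ∅, {x49}, {x49, x53}, {x49, x50, x53}, {x49, x51, x53}, {x49, x50, x51, x53}.
Taking the union of these: int(A) = {x49, x50, x51, x53}.
cl(A) = ⋂ {C closed : A ⊆ C}. Closed sets containing A: {x49, x50, x51, x53}, {x49, x50, x51, x52, x53}.
Intersecting these: cl(A) = {x49, x50, x51, x53}.
∂A = cl(A) ∖ int(A) = {x49, x50, x51, x53} ∖ {x49, x50, x51, x53} = ∅.


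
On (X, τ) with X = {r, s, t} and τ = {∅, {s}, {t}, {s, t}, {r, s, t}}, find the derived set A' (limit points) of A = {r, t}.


A' = {r}

For each x ∈ X, list the open sets U ∈ τ with x ∈ U, then check whether U ∩ (A ∖ {x}) ≠ ∅ for every such U.
  x = r: opens ∋ x are {r, s, t}; each meets A ∖ {r}, so x IS a limit point.
  x = s: open {s} ∋ x has {s} ∩ (A ∖ {s}) = ∅, so x is NOT a limit point.
  x = t: open {t} ∋ x has {t} ∩ (A ∖ {t}) = ∅, so x is NOT a limit point.
Collecting: A' = {r}.


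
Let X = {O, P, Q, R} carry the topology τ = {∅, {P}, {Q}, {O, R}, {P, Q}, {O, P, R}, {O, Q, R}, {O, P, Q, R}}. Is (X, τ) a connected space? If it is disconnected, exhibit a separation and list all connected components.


(X, τ) is disconnected; components = [{P}, {Q}, {O, R}].

Find clopen sets (U ∈ τ with X ∖ U ∈ τ):
  U = ∅, X ∖ U = {O, P, Q, R} — both open, so U is clopen.
  U = {P}, X ∖ U = {O, Q, R} — both open, so U is clopen.
  U = {Q}, X ∖ U = {O, P, R} — both open, so U is clopen.
  U = {O, R}, X ∖ U = {P, Q} — both open, so U is clopen.
  U = {P, Q}, X ∖ U = {O, R} — both open, so U is clopen.
  U = {O, P, R}, X ∖ U = {Q} — both open, so U is clopen.
  U = {O, Q, R}, X ∖ U = {P} — both open, so U is clopen.
  U = {O, P, Q, R}, X ∖ U = ∅ — both open, so U is clopen.
Nontrivial clopen(s) exist: e.g. {O, P, R}. So (X, τ) is disconnected.
Compute connected components by grouping points that agree on all clopens:
  component: {P}
  component: {Q}
  component: {O, R}


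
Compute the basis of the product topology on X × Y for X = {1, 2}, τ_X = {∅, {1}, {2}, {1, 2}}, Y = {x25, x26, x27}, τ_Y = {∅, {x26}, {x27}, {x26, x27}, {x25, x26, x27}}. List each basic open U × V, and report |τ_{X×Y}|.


Basis B = {∅ × ∅, {1} × {x26}, {1} × {x27}, {2} × {x26}, {2} × {x27}, {1} × {x26, x27}, {1, 2} × {x26}, {1, 2} × {x27}, {2} × {x26, x27}, {1} × {x25, x26, x27}, {2} × {x25, x26, x27}, {1, 2} × {x26, x27}, {1, 2} × {x25, x26, x27}}; |τ_{X×Y}| = 25.

Enumerate products U × V with U ∈ τ_X, V ∈ τ_Y (deduplicated):
  ∅ × ∅ = {} (∅)
  {1} × {x26} = {(1,x26)}
  {1} × {x27} = {(1,x27)}
  {2} × {x26} = {(2,x26)}
  {2} × {x27} = {(2,x27)}
  {1} × {x26, x27} = {(1,x26), (1,x27)}
  {1, 2} × {x26} = {(1,x26), (2,x26)}
  {1, 2} × {x27} = {(1,x27), (2,x27)}
  {2} × {x26, x27} = {(2,x26), (2,x27)}
  {1} × {x25, x26, x27} = {(1,x25), (1,x26), (1,x27)}
  {2} × {x25, x26, x27} = {(2,x25), (2,x26), (2,x27)}
  {1, 2} × {x26, x27} = {(1,x26), (1,x27), (2,x26), (2,x27)}
  {1, 2} × {x25, x26, x27} = {(1,x25), (1,x26), (1,x27), (2,x25), (2,x26), (2,x27)}
These 13 distinct sets form the basis B.
Close under arbitrary unions to get τ_{X×Y}; counting gives |τ_{X×Y}| = 25.


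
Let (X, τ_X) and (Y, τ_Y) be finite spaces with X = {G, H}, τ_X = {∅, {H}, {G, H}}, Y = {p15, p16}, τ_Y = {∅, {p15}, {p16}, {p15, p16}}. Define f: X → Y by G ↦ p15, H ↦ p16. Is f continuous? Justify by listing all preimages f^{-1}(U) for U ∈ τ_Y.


f is NOT continuous.

Compute f^{-1}(U) for each U ∈ τ_Y:
  U = ∅: f^{-1}(U) = ∅ ∈ τ_X ✓.
  U = {p15}: f^{-1}(U) = {G} ∉ τ_X ✗.
  U = {p16}: f^{-1}(U) = {H} ∈ τ_X ✓.
  U = {p15, p16}: f^{-1}(U) = {G, H} ∈ τ_X ✓.
Found U = {p15} with f^{-1}(U) = {G} not in τ_X. Therefore f is NOT continuous.


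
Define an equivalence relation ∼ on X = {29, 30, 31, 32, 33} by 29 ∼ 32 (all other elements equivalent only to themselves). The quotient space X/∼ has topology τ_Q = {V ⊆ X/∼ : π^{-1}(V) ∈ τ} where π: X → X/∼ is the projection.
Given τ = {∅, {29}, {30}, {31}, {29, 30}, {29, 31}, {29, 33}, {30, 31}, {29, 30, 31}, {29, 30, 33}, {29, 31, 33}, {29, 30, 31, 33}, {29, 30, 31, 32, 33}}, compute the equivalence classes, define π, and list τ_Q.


X/∼ = {[29=32], [30], [31], [33]}; |τ_Q| = 5.

Equivalence classes: [29=32], [30], [31], [33].
Quotient map π: X → X/∼ sends 29 ↦ [29=32], 30 ↦ [30], 31 ↦ [31], 32 ↦ [29=32], 33 ↦ [33].
For each subset V ⊆ X/∼, compute π^{-1}(V) ⊆ X and check whether π^{-1}(V) ∈ τ. V is open in τ_Q iff π^{-1}(V) ∈ τ.
  V = {}: π^{-1}(V) = ∅ ∈ τ ✓.
  V = {[29=32]}: π^{-1}(V) = {29, 32} ∉ τ ✗.
  V = {[30]}: π^{-1}(V) = {30} ∈ τ ✓.
  V = {[29=32], [30]}: π^{-1}(V) = {29, 30, 32} ∉ τ ✗.
  V = {[31]}: π^{-1}(V) = {31} ∈ τ ✓.
  V = {[29=32], [31]}: π^{-1}(V) = {29, 31, 32} ∉ τ ✗.
  V = {[30], [31]}: π^{-1}(V) = {30, 31} ∈ τ ✓.
  V = {[29=32], [30], [31]}: π^{-1}(V) = {29, 30, 31, 32} ∉ τ ✗.
  V = {[33]}: π^{-1}(V) = {33} ∉ τ ✗.
  V = {[29=32], [33]}: π^{-1}(V) = {29, 32, 33} ∉ τ ✗.
  V = {[30], [33]}: π^{-1}(V) = {30, 33} ∉ τ ✗.
  V = {[29=32], [30], [33]}: π^{-1}(V) = {29, 30, 32, 33} ∉ τ ✗.
  V = {[31], [33]}: π^{-1}(V) = {31, 33} ∉ τ ✗.
  V = {[29=32], [31], [33]}: π^{-1}(V) = {29, 31, 32, 33} ∉ τ ✗.
  V = {[30], [31], [33]}: π^{-1}(V) = {30, 31, 33} ∉ τ ✗.
  V = {[29=32], [30], [31], [33]}: π^{-1}(V) = {29, 30, 31, 32, 33} ∈ τ ✓.
Open sets in the quotient: τ_Q = {{}, {[30]}, {[31]}, {[30], [31]}, {[29=32], [30], [31], [33]}} (5 elements).


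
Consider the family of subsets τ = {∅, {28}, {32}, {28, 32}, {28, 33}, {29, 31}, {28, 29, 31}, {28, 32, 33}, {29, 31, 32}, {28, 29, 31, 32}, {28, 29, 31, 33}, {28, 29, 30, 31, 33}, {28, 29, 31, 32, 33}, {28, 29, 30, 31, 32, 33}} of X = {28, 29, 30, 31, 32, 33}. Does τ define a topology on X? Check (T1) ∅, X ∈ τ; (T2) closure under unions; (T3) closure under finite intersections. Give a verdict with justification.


τ IS a topology on X.

Axiom (T1): ∅ ∈ τ? Yes; X ∈ τ? Yes.
Axiom (T2/T3): check pairwise unions and intersections of members of τ.
All pairwise intersections and unions checked — each lies in τ. Therefore τ satisfies (T1), (T2), (T3): it IS a topology on X.


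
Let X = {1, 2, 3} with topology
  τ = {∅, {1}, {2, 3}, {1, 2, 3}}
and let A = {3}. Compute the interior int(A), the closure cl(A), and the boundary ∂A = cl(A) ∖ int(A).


int(A) = ∅, cl(A) = {2, 3}, ∂A = {2, 3}.

Closed sets in (X, τ) are complements of opens:
  closed(X, τ) = {∅, {1}, {2, 3}, {1, 2, 3}}.
int(A) = ⋃ {U ∈ τ : U ⊆ A}. Opens contained in A: ∅.
Taking the union of these: int(A) = ∅.
cl(A) = ⋂ {C closed : A ⊆ C}. Closed sets containing A: {2, 3}, {1, 2, 3}.
Intersecting these: cl(A) = {2, 3}.
∂A = cl(A) ∖ int(A) = {2, 3} ∖ ∅ = {2, 3}.


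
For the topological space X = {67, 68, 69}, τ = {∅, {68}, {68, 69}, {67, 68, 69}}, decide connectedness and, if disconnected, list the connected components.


(X, τ) is connected.

Find clopen sets (U ∈ τ with X ∖ U ∈ τ):
  U = ∅, X ∖ U = {67, 68, 69} — both open, so U is clopen.
  U = {67, 68, 69}, X ∖ U = ∅ — both open, so U is clopen.
Only trivial clopens (∅ and X) exist, so (X, τ) is connected.
Compute connected components by grouping points that agree on all clopens:
  component: {67, 68, 69}


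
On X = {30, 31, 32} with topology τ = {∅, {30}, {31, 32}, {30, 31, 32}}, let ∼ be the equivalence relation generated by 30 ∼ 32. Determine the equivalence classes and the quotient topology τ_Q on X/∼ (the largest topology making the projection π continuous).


X/∼ = {[30=32], [31]}; |τ_Q| = 2.

Equivalence classes: [30=32], [31].
Quotient map π: X → X/∼ sends 30 ↦ [30=32], 31 ↦ [31], 32 ↦ [30=32].
For each subset V ⊆ X/∼, compute π^{-1}(V) ⊆ X and check whether π^{-1}(V) ∈ τ. V is open in τ_Q iff π^{-1}(V) ∈ τ.
  V = {}: π^{-1}(V) = ∅ ∈ τ ✓.
  V = {[30=32]}: π^{-1}(V) = {30, 32} ∉ τ ✗.
  V = {[31]}: π^{-1}(V) = {31} ∉ τ ✗.
  V = {[30=32], [31]}: π^{-1}(V) = {30, 31, 32} ∈ τ ✓.
Open sets in the quotient: τ_Q = {{}, {[30=32], [31]}} (2 elements).


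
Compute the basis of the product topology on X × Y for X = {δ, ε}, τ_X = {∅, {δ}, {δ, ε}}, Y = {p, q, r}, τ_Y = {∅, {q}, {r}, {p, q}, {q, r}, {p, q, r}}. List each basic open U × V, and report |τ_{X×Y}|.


Basis B = {∅ × ∅, {δ} × {q}, {δ} × {r}, {δ} × {p, q}, {δ} × {q, r}, {δ, ε} × {q}, {δ, ε} × {r}, {δ} × {p, q, r}, {δ, ε} × {p, q}, {δ, ε} × {q, r}, {δ, ε} × {p, q, r}}; |τ_{X×Y}| = 18.

Enumerate products U × V with U ∈ τ_X, V ∈ τ_Y (deduplicated):
  ∅ × ∅ = {} (∅)
  {δ} × {q} = {(δ,q)}
  {δ} × {r} = {(δ,r)}
  {δ} × {p, q} = {(δ,p), (δ,q)}
  {δ} × {q, r} = {(δ,q), (δ,r)}
  {δ, ε} × {q} = {(δ,q), (ε,q)}
  {δ, ε} × {r} = {(δ,r), (ε,r)}
  {δ} × {p, q, r} = {(δ,p), (δ,q), (δ,r)}
  {δ, ε} × {p, q} = {(δ,p), (δ,q), (ε,p), (ε,q)}
  {δ, ε} × {q, r} = {(δ,q), (δ,r), (ε,q), (ε,r)}
  {δ, ε} × {p, q, r} = {(δ,p), (δ,q), (δ,r), (ε,p), (ε,q), (ε,r)}
These 11 distinct sets form the basis B.
Close under arbitrary unions to get τ_{X×Y}; counting gives |τ_{X×Y}| = 18.


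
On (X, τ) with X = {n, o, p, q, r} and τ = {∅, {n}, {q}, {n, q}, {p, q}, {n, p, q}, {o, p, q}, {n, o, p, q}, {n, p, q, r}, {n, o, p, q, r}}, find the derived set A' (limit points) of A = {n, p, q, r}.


A' = {o, p, r}

For each x ∈ X, list the open sets U ∈ τ with x ∈ U, then check whether U ∩ (A ∖ {x}) ≠ ∅ for every such U.
  x = n: open {n} ∋ x has {n} ∩ (A ∖ {n}) = ∅, so x is NOT a limit point.
  x = o: opens ∋ x are {o, p, q}, {n, o, p, q}, {n, o, p, q, r}; each meets A ∖ {o}, so x IS a limit point.
  x = p: opens ∋ x are {p, q}, {n, p, q}, {o, p, q}, {n, o, p, q}, {n, p, q, r}, {n, o, p, q, r}; each meets A ∖ {p}, so x IS a limit point.
  x = q: open {q} ∋ x has {q} ∩ (A ∖ {q}) = ∅, so x is NOT a limit point.
  x = r: opens ∋ x are {n, p, q, r}, {n, o, p, q, r}; each meets A ∖ {r}, so x IS a limit point.
Collecting: A' = {o, p, r}.


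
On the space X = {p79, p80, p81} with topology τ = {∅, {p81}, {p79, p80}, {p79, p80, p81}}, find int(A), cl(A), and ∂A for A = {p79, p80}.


int(A) = {p79, p80}, cl(A) = {p79, p80}, ∂A = ∅.

Closed sets in (X, τ) are complements of opens:
  closed(X, τ) = {∅, {p81}, {p79, p80}, {p79, p80, p81}}.
int(A) = ⋃ {U ∈ τ : U ⊆ A}. Opens contained in A: ∅, {p79, p80}.
Taking the union of these: int(A) = {p79, p80}.
cl(A) = ⋂ {C closed : A ⊆ C}. Closed sets containing A: {p79, p80}, {p79, p80, p81}.
Intersecting these: cl(A) = {p79, p80}.
∂A = cl(A) ∖ int(A) = {p79, p80} ∖ {p79, p80} = ∅.


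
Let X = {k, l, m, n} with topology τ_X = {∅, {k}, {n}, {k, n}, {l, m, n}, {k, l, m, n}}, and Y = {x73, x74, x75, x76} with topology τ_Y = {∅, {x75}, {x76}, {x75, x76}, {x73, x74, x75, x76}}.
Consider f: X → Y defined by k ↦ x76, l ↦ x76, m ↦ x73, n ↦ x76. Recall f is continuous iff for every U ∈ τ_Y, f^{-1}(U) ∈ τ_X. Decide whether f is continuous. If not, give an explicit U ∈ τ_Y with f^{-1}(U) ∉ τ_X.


f is NOT continuous.

Compute f^{-1}(U) for each U ∈ τ_Y:
  U = ∅: f^{-1}(U) = ∅ ∈ τ_X ✓.
  U = {x75}: f^{-1}(U) = ∅ ∈ τ_X ✓.
  U = {x76}: f^{-1}(U) = {k, l, n} ∉ τ_X ✗.
  U = {x75, x76}: f^{-1}(U) = {k, l, n} ∉ τ_X ✗.
  U = {x73, x74, x75, x76}: f^{-1}(U) = {k, l, m, n} ∈ τ_X ✓.
Found U = {x76} with f^{-1}(U) = {k, l, n} not in τ_X. Therefore f is NOT continuous.


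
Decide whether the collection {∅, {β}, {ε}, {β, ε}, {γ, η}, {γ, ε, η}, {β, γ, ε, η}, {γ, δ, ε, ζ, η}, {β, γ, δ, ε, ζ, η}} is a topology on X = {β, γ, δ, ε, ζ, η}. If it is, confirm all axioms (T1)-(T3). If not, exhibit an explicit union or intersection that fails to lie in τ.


τ is NOT a topology on X.

Axiom (T1): ∅ ∈ τ? Yes; X ∈ τ? Yes.
Axiom (T2/T3): check pairwise unions and intersections of members of τ.
Counterexample for (T2): {β} ∪ {γ, η} = {β, γ, η} ∉ τ. Therefore τ is NOT a topology.


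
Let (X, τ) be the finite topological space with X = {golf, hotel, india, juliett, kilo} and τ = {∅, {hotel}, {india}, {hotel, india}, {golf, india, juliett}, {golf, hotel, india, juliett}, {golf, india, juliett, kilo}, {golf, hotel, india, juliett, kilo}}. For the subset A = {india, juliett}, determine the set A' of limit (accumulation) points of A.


A' = {golf, juliett, kilo}

For each x ∈ X, list the open sets U ∈ τ with x ∈ U, then check whether U ∩ (A ∖ {x}) ≠ ∅ for every such U.
  x = golf: opens ∋ x are {golf, india, juliett}, {golf, hotel, india, juliett}, {golf, india, juliett, kilo}, {golf, hotel, india, juliett, kilo}; each meets A ∖ {golf}, so x IS a limit point.
  x = hotel: open {hotel} ∋ x has {hotel} ∩ (A ∖ {hotel}) = ∅, so x is NOT a limit point.
  x = india: open {india} ∋ x has {india} ∩ (A ∖ {india}) = ∅, so x is NOT a limit point.
  x = juliett: opens ∋ x are {golf, india, juliett}, {golf, hotel, india, juliett}, {golf, india, juliett, kilo}, {golf, hotel, india, juliett, kilo}; each meets A ∖ {juliett}, so x IS a limit point.
  x = kilo: opens ∋ x are {golf, india, juliett, kilo}, {golf, hotel, india, juliett, kilo}; each meets A ∖ {kilo}, so x IS a limit point.
Collecting: A' = {golf, juliett, kilo}.


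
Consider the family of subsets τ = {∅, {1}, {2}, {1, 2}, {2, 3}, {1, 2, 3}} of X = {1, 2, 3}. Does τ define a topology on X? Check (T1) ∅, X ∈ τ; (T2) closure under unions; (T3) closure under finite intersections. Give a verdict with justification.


τ IS a topology on X.

Axiom (T1): ∅ ∈ τ? Yes; X ∈ τ? Yes.
Axiom (T2/T3): check pairwise unions and intersections of members of τ.
All pairwise intersections and unions checked — each lies in τ. Therefore τ satisfies (T1), (T2), (T3): it IS a topology on X.


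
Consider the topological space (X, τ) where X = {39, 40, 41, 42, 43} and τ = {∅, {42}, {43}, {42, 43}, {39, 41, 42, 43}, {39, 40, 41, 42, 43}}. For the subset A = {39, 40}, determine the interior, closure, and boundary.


int(A) = ∅, cl(A) = {39, 40, 41}, ∂A = {39, 40, 41}.

Closed sets in (X, τ) are complements of opens:
  closed(X, τ) = {∅, {40}, {39, 40, 41}, {39, 40, 41, 42}, {39, 40, 41, 43}, {39, 40, 41, 42, 43}}.
int(A) = ⋃ {U ∈ τ : U ⊆ A}. Opens contained in A: ∅.
Taking the union of these: int(A) = ∅.
cl(A) = ⋂ {C closed : A ⊆ C}. Closed sets containing A: {39, 40, 41}, {39, 40, 41, 42}, {39, 40, 41, 43}, {39, 40, 41, 42, 43}.
Intersecting these: cl(A) = {39, 40, 41}.
∂A = cl(A) ∖ int(A) = {39, 40, 41} ∖ ∅ = {39, 40, 41}.


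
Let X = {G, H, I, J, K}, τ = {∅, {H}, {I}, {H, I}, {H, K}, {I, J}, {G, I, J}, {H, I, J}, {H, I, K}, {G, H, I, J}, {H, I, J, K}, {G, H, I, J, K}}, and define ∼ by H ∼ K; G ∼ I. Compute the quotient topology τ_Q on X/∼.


X/∼ = {[G=I], [H=K], [J]}; |τ_Q| = 4.

Equivalence classes: [G=I], [H=K], [J].
Quotient map π: X → X/∼ sends G ↦ [G=I], H ↦ [H=K], I ↦ [G=I], J ↦ [J], K ↦ [H=K].
For each subset V ⊆ X/∼, compute π^{-1}(V) ⊆ X and check whether π^{-1}(V) ∈ τ. V is open in τ_Q iff π^{-1}(V) ∈ τ.
  V = {}: π^{-1}(V) = ∅ ∈ τ ✓.
  V = {[G=I]}: π^{-1}(V) = {G, I} ∉ τ ✗.
  V = {[H=K]}: π^{-1}(V) = {H, K} ∈ τ ✓.
  V = {[G=I], [H=K]}: π^{-1}(V) = {G, H, I, K} ∉ τ ✗.
  V = {[J]}: π^{-1}(V) = {J} ∉ τ ✗.
  V = {[G=I], [J]}: π^{-1}(V) = {G, I, J} ∈ τ ✓.
  V = {[H=K], [J]}: π^{-1}(V) = {H, J, K} ∉ τ ✗.
  V = {[G=I], [H=K], [J]}: π^{-1}(V) = {G, H, I, J, K} ∈ τ ✓.
Open sets in the quotient: τ_Q = {{}, {[H=K]}, {[G=I], [J]}, {[G=I], [H=K], [J]}} (4 elements).


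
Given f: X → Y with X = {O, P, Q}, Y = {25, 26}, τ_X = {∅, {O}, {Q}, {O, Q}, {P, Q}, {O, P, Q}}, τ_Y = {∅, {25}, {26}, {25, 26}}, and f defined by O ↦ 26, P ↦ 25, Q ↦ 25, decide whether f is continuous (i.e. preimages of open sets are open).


f IS continuous.

Compute f^{-1}(U) for each U ∈ τ_Y:
  U = ∅: f^{-1}(U) = ∅ ∈ τ_X ✓.
  U = {25}: f^{-1}(U) = {P, Q} ∈ τ_X ✓.
  U = {26}: f^{-1}(U) = {O} ∈ τ_X ✓.
  U = {25, 26}: f^{-1}(U) = {O, P, Q} ∈ τ_X ✓.
Every preimage lies in τ_X, so f IS continuous.


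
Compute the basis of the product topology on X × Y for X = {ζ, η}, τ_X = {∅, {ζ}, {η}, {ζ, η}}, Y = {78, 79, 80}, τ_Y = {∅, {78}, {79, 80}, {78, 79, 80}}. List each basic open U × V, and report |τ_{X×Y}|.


Basis B = {∅ × ∅, {ζ} × {78}, {η} × {78}, {ζ, η} × {78}, {ζ} × {79, 80}, {η} × {79, 80}, {ζ} × {78, 79, 80}, {η} × {78, 79, 80}, {ζ, η} × {79, 80}, {ζ, η} × {78, 79, 80}}; |τ_{X×Y}| = 16.

Enumerate products U × V with U ∈ τ_X, V ∈ τ_Y (deduplicated):
  ∅ × ∅ = {} (∅)
  {ζ} × {78} = {(ζ,78)}
  {η} × {78} = {(η,78)}
  {ζ, η} × {78} = {(ζ,78), (η,78)}
  {ζ} × {79, 80} = {(ζ,79), (ζ,80)}
  {η} × {79, 80} = {(η,79), (η,80)}
  {ζ} × {78, 79, 80} = {(ζ,78), (ζ,79), (ζ,80)}
  {η} × {78, 79, 80} = {(η,78), (η,79), (η,80)}
  {ζ, η} × {79, 80} = {(ζ,79), (ζ,80), (η,79), (η,80)}
  {ζ, η} × {78, 79, 80} = {(ζ,78), (ζ,79), (ζ,80), (η,78), (η,79), (η,80)}
These 10 distinct sets form the basis B.
Close under arbitrary unions to get τ_{X×Y}; counting gives |τ_{X×Y}| = 16.


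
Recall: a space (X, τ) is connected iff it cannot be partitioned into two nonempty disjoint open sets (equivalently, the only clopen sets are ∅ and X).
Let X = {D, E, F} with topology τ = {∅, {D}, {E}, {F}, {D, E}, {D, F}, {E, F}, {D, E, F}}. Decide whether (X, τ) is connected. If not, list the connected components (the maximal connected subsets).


(X, τ) is disconnected; components = [{D}, {E}, {F}].

Find clopen sets (U ∈ τ with X ∖ U ∈ τ):
  U = ∅, X ∖ U = {D, E, F} — both open, so U is clopen.
  U = {D}, X ∖ U = {E, F} — both open, so U is clopen.
  U = {E}, X ∖ U = {D, F} — both open, so U is clopen.
  U = {F}, X ∖ U = {D, E} — both open, so U is clopen.
  U = {D, E}, X ∖ U = {F} — both open, so U is clopen.
  U = {D, F}, X ∖ U = {E} — both open, so U is clopen.
  U = {E, F}, X ∖ U = {D} — both open, so U is clopen.
  U = {D, E, F}, X ∖ U = ∅ — both open, so U is clopen.
Nontrivial clopen(s) exist: e.g. {F}. So (X, τ) is disconnected.
Compute connected components by grouping points that agree on all clopens:
  component: {D}
  component: {E}
  component: {F}


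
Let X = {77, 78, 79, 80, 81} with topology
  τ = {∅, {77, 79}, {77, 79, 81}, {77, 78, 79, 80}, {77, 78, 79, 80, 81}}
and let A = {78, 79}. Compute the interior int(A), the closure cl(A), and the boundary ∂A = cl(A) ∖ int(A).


int(A) = ∅, cl(A) = {77, 78, 79, 80, 81}, ∂A = {77, 78, 79, 80, 81}.

Closed sets in (X, τ) are complements of opens:
  closed(X, τ) = {∅, {81}, {78, 80}, {78, 80, 81}, {77, 78, 79, 80, 81}}.
int(A) = ⋃ {U ∈ τ : U ⊆ A}. Opens contained in A: ∅.
Taking the union of these: int(A) = ∅.
cl(A) = ⋂ {C closed : A ⊆ C}. Closed sets containing A: {77, 78, 79, 80, 81}.
Intersecting these: cl(A) = {77, 78, 79, 80, 81}.
∂A = cl(A) ∖ int(A) = {77, 78, 79, 80, 81} ∖ ∅ = {77, 78, 79, 80, 81}.


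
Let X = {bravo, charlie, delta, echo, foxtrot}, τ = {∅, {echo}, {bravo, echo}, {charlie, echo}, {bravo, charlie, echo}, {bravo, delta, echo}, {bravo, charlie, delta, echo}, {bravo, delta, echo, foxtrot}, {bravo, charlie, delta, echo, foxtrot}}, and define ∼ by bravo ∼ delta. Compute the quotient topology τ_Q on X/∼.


X/∼ = {[bravo=delta], [charlie], [echo], [foxtrot]}; |τ_Q| = 7.

Equivalence classes: [bravo=delta], [charlie], [echo], [foxtrot].
Quotient map π: X → X/∼ sends bravo ↦ [bravo=delta], charlie ↦ [charlie], delta ↦ [bravo=delta], echo ↦ [echo], foxtrot ↦ [foxtrot].
For each subset V ⊆ X/∼, compute π^{-1}(V) ⊆ X and check whether π^{-1}(V) ∈ τ. V is open in τ_Q iff π^{-1}(V) ∈ τ.
  V = {}: π^{-1}(V) = ∅ ∈ τ ✓.
  V = {[bravo=delta]}: π^{-1}(V) = {bravo, delta} ∉ τ ✗.
  V = {[charlie]}: π^{-1}(V) = {charlie} ∉ τ ✗.
  V = {[bravo=delta], [charlie]}: π^{-1}(V) = {bravo, charlie, delta} ∉ τ ✗.
  V = {[echo]}: π^{-1}(V) = {echo} ∈ τ ✓.
  V = {[bravo=delta], [echo]}: π^{-1}(V) = {bravo, delta, echo} ∈ τ ✓.
  V = {[charlie], [echo]}: π^{-1}(V) = {charlie, echo} ∈ τ ✓.
  V = {[bravo=delta], [charlie], [echo]}: π^{-1}(V) = {bravo, charlie, delta, echo} ∈ τ ✓.
  V = {[foxtrot]}: π^{-1}(V) = {foxtrot} ∉ τ ✗.
  V = {[bravo=delta], [foxtrot]}: π^{-1}(V) = {bravo, delta, foxtrot} ∉ τ ✗.
  V = {[charlie], [foxtrot]}: π^{-1}(V) = {charlie, foxtrot} ∉ τ ✗.
  V = {[bravo=delta], [charlie], [foxtrot]}: π^{-1}(V) = {bravo, charlie, delta, foxtrot} ∉ τ ✗.
  V = {[echo], [foxtrot]}: π^{-1}(V) = {echo, foxtrot} ∉ τ ✗.
  V = {[bravo=delta], [echo], [foxtrot]}: π^{-1}(V) = {bravo, delta, echo, foxtrot} ∈ τ ✓.
  V = {[charlie], [echo], [foxtrot]}: π^{-1}(V) = {charlie, echo, foxtrot} ∉ τ ✗.
  V = {[bravo=delta], [charlie], [echo], [foxtrot]}: π^{-1}(V) = {bravo, charlie, delta, echo, foxtrot} ∈ τ ✓.
Open sets in the quotient: τ_Q = {{}, {[echo]}, {[bravo=delta], [echo]}, {[charlie], [echo]}, {[bravo=delta], [charlie], [echo]}, {[bravo=delta], [echo], [foxtrot]}, {[bravo=delta], [charlie], [echo], [foxtrot]}} (7 elements).


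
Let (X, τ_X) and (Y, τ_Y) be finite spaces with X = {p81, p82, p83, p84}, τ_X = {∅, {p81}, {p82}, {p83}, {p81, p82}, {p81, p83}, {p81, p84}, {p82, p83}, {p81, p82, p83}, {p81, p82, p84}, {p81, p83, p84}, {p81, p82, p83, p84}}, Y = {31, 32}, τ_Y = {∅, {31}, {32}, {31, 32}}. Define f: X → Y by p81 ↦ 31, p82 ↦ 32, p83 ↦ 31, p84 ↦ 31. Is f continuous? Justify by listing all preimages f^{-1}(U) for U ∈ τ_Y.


f IS continuous.

Compute f^{-1}(U) for each U ∈ τ_Y:
  U = ∅: f^{-1}(U) = ∅ ∈ τ_X ✓.
  U = {31}: f^{-1}(U) = {p81, p83, p84} ∈ τ_X ✓.
  U = {32}: f^{-1}(U) = {p82} ∈ τ_X ✓.
  U = {31, 32}: f^{-1}(U) = {p81, p82, p83, p84} ∈ τ_X ✓.
Every preimage lies in τ_X, so f IS continuous.


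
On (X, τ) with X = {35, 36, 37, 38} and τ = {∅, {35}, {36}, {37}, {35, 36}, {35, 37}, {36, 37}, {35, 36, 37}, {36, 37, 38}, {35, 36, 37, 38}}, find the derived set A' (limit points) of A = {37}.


A' = {38}

For each x ∈ X, list the open sets U ∈ τ with x ∈ U, then check whether U ∩ (A ∖ {x}) ≠ ∅ for every such U.
  x = 35: open {35} ∋ x has {35} ∩ (A ∖ {35}) = ∅, so x is NOT a limit point.
  x = 36: open {36} ∋ x has {36} ∩ (A ∖ {36}) = ∅, so x is NOT a limit point.
  x = 37: open {37} ∋ x has {37} ∩ (A ∖ {37}) = ∅, so x is NOT a limit point.
  x = 38: opens ∋ x are {36, 37, 38}, {35, 36, 37, 38}; each meets A ∖ {38}, so x IS a limit point.
Collecting: A' = {38}.


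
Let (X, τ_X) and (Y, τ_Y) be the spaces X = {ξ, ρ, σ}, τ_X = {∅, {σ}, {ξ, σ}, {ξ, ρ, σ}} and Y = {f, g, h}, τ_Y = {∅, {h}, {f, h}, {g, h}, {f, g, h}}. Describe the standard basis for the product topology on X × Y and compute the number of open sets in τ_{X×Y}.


Basis B = {∅ × ∅, {σ} × {h}, {ξ, σ} × {h}, {σ} × {f, h}, {σ} × {g, h}, {ξ, ρ, σ} × {h}, {σ} × {f, g, h}, {ξ, σ} × {f, h}, {ξ, σ} × {g, h}, {ξ, σ} × {f, g, h}, {ξ, ρ, σ} × {f, h}, {ξ, ρ, σ} × {g, h}, {ξ, ρ, σ} × {f, g, h}}; |τ_{X×Y}| = 30.

Enumerate products U × V with U ∈ τ_X, V ∈ τ_Y (deduplicated):
  ∅ × ∅ = {} (∅)
  {σ} × {h} = {(σ,h)}
  {ξ, σ} × {h} = {(ξ,h), (σ,h)}
  {σ} × {f, h} = {(σ,f), (σ,h)}
  {σ} × {g, h} = {(σ,g), (σ,h)}
  {ξ, ρ, σ} × {h} = {(ξ,h), (ρ,h), (σ,h)}
  {σ} × {f, g, h} = {(σ,f), (σ,g), (σ,h)}
  {ξ, σ} × {f, h} = {(ξ,f), (ξ,h), (σ,f), (σ,h)}
  {ξ, σ} × {g, h} = {(ξ,g), (ξ,h), (σ,g), (σ,h)}
  {ξ, σ} × {f, g, h} = {(ξ,f), (ξ,g), (ξ,h), (σ,f), (σ,g), (σ,h)}
  {ξ, ρ, σ} × {f, h} = {(ξ,f), (ξ,h), (ρ,f), (ρ,h), (σ,f), (σ,h)}
  {ξ, ρ, σ} × {g, h} = {(ξ,g), (ξ,h), (ρ,g), (ρ,h), (σ,g), (σ,h)}
  {ξ, ρ, σ} × {f, g, h} = {(ξ,f), (ξ,g), (ξ,h), (ρ,f), (ρ,g), (ρ,h), (σ,f), (σ,g), (σ,h)}
These 13 distinct sets form the basis B.
Close under arbitrary unions to get τ_{X×Y}; counting gives |τ_{X×Y}| = 30.


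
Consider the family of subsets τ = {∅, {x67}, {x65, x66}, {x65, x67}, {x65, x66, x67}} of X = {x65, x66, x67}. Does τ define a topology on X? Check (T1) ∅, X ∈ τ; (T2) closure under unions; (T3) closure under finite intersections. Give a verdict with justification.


τ is NOT a topology on X.

Axiom (T1): ∅ ∈ τ? Yes; X ∈ τ? Yes.
Axiom (T2/T3): check pairwise unions and intersections of members of τ.
Counterexample for (T3): {x65, x66} ∩ {x65, x67} = {x65} ∉ τ. Therefore τ is NOT a topology.


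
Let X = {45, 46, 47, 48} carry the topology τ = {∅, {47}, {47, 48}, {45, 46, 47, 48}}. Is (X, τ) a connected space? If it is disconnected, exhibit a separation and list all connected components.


(X, τ) is connected.

Find clopen sets (U ∈ τ with X ∖ U ∈ τ):
  U = ∅, X ∖ U = {45, 46, 47, 48} — both open, so U is clopen.
  U = {45, 46, 47, 48}, X ∖ U = ∅ — both open, so U is clopen.
Only trivial clopens (∅ and X) exist, so (X, τ) is connected.
Compute connected components by grouping points that agree on all clopens:
  component: {45, 46, 47, 48}


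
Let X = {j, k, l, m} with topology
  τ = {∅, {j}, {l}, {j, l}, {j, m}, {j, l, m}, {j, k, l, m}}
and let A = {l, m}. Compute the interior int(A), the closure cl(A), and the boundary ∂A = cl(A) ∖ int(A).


int(A) = {l}, cl(A) = {k, l, m}, ∂A = {k, m}.

Closed sets in (X, τ) are complements of opens:
  closed(X, τ) = {∅, {k}, {k, l}, {k, m}, {j, k, m}, {k, l, m}, {j, k, l, m}}.
int(A) = ⋃ {U ∈ τ : U ⊆ A}. Opens contained in A: ∅, {l}.
Taking the union of these: int(A) = {l}.
cl(A) = ⋂ {C closed : A ⊆ C}. Closed sets containing A: {k, l, m}, {j, k, l, m}.
Intersecting these: cl(A) = {k, l, m}.
∂A = cl(A) ∖ int(A) = {k, l, m} ∖ {l} = {k, m}.


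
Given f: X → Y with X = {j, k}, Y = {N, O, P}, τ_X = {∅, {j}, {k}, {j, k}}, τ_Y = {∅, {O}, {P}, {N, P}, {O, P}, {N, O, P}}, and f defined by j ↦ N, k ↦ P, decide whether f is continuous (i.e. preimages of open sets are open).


f IS continuous.

Compute f^{-1}(U) for each U ∈ τ_Y:
  U = ∅: f^{-1}(U) = ∅ ∈ τ_X ✓.
  U = {O}: f^{-1}(U) = ∅ ∈ τ_X ✓.
  U = {P}: f^{-1}(U) = {k} ∈ τ_X ✓.
  U = {N, P}: f^{-1}(U) = {j, k} ∈ τ_X ✓.
  U = {O, P}: f^{-1}(U) = {k} ∈ τ_X ✓.
  U = {N, O, P}: f^{-1}(U) = {j, k} ∈ τ_X ✓.
Every preimage lies in τ_X, so f IS continuous.


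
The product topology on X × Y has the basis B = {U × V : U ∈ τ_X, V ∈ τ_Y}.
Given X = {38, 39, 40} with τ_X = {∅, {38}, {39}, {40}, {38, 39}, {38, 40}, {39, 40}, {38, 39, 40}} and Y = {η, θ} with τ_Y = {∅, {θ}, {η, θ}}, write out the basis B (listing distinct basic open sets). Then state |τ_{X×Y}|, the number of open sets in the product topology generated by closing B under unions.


Basis B = {∅ × ∅, {38} × {θ}, {39} × {θ}, {40} × {θ}, {38} × {η, θ}, {38, 39} × {θ}, {38, 40} × {θ}, {39} × {η, θ}, {39, 40} × {θ}, {40} × {η, θ}, {38, 39, 40} × {θ}, {38, 39} × {η, θ}, {38, 40} × {η, θ}, {39, 40} × {η, θ}, {38, 39, 40} × {η, θ}}; |τ_{X×Y}| = 27.

Enumerate products U × V with U ∈ τ_X, V ∈ τ_Y (deduplicated):
  ∅ × ∅ = {} (∅)
  {38} × {θ} = {(38,θ)}
  {39} × {θ} = {(39,θ)}
  {40} × {θ} = {(40,θ)}
  {38} × {η, θ} = {(38,η), (38,θ)}
  {38, 39} × {θ} = {(38,θ), (39,θ)}
  {38, 40} × {θ} = {(38,θ), (40,θ)}
  {39} × {η, θ} = {(39,η), (39,θ)}
  {39, 40} × {θ} = {(39,θ), (40,θ)}
  {40} × {η, θ} = {(40,η), (40,θ)}
  {38, 39, 40} × {θ} = {(38,θ), (39,θ), (40,θ)}
  {38, 39} × {η, θ} = {(38,η), (38,θ), (39,η), (39,θ)}
  {38, 40} × {η, θ} = {(38,η), (38,θ), (40,η), (40,θ)}
  {39, 40} × {η, θ} = {(39,η), (39,θ), (40,η), (40,θ)}
  {38, 39, 40} × {η, θ} = {(38,η), (38,θ), (39,η), (39,θ), (40,η), (40,θ)}
These 15 distinct sets form the basis B.
Close under arbitrary unions to get τ_{X×Y}; counting gives |τ_{X×Y}| = 27.


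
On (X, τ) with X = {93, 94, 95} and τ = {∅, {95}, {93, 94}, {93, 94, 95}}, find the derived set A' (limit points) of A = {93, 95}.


A' = {94}

For each x ∈ X, list the open sets U ∈ τ with x ∈ U, then check whether U ∩ (A ∖ {x}) ≠ ∅ for every such U.
  x = 93: open {93, 94} ∋ x has {93, 94} ∩ (A ∖ {93}) = ∅, so x is NOT a limit point.
  x = 94: opens ∋ x are {93, 94}, {93, 94, 95}; each meets A ∖ {94}, so x IS a limit point.
  x = 95: open {95} ∋ x has {95} ∩ (A ∖ {95}) = ∅, so x is NOT a limit point.
Collecting: A' = {94}.


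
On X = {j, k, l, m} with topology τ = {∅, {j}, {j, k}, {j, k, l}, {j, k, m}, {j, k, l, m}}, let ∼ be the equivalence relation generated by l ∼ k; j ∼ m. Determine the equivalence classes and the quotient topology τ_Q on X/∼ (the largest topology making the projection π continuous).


X/∼ = {[j=m], [k=l]}; |τ_Q| = 2.

Equivalence classes: [j=m], [k=l].
Quotient map π: X → X/∼ sends j ↦ [j=m], k ↦ [k=l], l ↦ [k=l], m ↦ [j=m].
For each subset V ⊆ X/∼, compute π^{-1}(V) ⊆ X and check whether π^{-1}(V) ∈ τ. V is open in τ_Q iff π^{-1}(V) ∈ τ.
  V = {}: π^{-1}(V) = ∅ ∈ τ ✓.
  V = {[j=m]}: π^{-1}(V) = {j, m} ∉ τ ✗.
  V = {[k=l]}: π^{-1}(V) = {k, l} ∉ τ ✗.
  V = {[j=m], [k=l]}: π^{-1}(V) = {j, k, l, m} ∈ τ ✓.
Open sets in the quotient: τ_Q = {{}, {[j=m], [k=l]}} (2 elements).


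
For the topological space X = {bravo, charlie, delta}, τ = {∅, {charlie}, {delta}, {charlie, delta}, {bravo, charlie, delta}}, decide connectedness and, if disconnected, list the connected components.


(X, τ) is connected.

Find clopen sets (U ∈ τ with X ∖ U ∈ τ):
  U = ∅, X ∖ U = {bravo, charlie, delta} — both open, so U is clopen.
  U = {bravo, charlie, delta}, X ∖ U = ∅ — both open, so U is clopen.
Only trivial clopens (∅ and X) exist, so (X, τ) is connected.
Compute connected components by grouping points that agree on all clopens:
  component: {bravo, charlie, delta}


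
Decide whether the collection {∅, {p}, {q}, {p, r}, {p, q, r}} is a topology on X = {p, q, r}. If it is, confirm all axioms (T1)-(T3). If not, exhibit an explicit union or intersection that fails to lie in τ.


τ is NOT a topology on X.

Axiom (T1): ∅ ∈ τ? Yes; X ∈ τ? Yes.
Axiom (T2/T3): check pairwise unions and intersections of members of τ.
Counterexample for (T2): {p} ∪ {q} = {p, q} ∉ τ. Therefore τ is NOT a topology.


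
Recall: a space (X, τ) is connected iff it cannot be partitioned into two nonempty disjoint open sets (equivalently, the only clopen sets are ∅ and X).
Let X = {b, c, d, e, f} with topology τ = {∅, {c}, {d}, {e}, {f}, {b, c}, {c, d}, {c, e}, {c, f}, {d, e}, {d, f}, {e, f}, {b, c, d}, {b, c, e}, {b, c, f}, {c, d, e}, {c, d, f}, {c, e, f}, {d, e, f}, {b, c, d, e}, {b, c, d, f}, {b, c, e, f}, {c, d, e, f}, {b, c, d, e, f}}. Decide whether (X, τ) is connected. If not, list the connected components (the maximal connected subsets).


(X, τ) is disconnected; components = [{d}, {e}, {f}, {b, c}].

Find clopen sets (U ∈ τ with X ∖ U ∈ τ):
  U = ∅, X ∖ U = {b, c, d, e, f} — both open, so U is clopen.
  U = {d}, X ∖ U = {b, c, e, f} — both open, so U is clopen.
  U = {e}, X ∖ U = {b, c, d, f} — both open, so U is clopen.
  U = {f}, X ∖ U = {b, c, d, e} — both open, so U is clopen.
  U = {b, c}, X ∖ U = {d, e, f} — both open, so U is clopen.
  U = {d, e}, X ∖ U = {b, c, f} — both open, so U is clopen.
  U = {d, f}, X ∖ U = {b, c, e} — both open, so U is clopen.
  U = {e, f}, X ∖ U = {b, c, d} — both open, so U is clopen.
  U = {b, c, d}, X ∖ U = {e, f} — both open, so U is clopen.
  U = {b, c, e}, X ∖ U = {d, f} — both open, so U is clopen.
  U = {b, c, f}, X ∖ U = {d, e} — both open, so U is clopen.
  U = {d, e, f}, X ∖ U = {b, c} — both open, so U is clopen.
  U = {b, c, d, e}, X ∖ U = {f} — both open, so U is clopen.
  U = {b, c, d, f}, X ∖ U = {e} — both open, so U is clopen.
  U = {b, c, e, f}, X ∖ U = {d} — both open, so U is clopen.
  U = {b, c, d, e, f}, X ∖ U = ∅ — both open, so U is clopen.
Nontrivial clopen(s) exist: e.g. {f}. So (X, τ) is disconnected.
Compute connected components by grouping points that agree on all clopens:
  component: {d}
  component: {e}
  component: {f}
  component: {b, c}


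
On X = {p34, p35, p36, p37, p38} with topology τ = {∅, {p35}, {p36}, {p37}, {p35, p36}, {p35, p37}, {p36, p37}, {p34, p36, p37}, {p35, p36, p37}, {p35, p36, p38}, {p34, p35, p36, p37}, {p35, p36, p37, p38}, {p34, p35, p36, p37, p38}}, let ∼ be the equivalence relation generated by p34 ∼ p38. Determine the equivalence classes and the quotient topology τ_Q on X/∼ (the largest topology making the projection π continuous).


X/∼ = {[p34=p38], [p35], [p36], [p37]}; |τ_Q| = 9.

Equivalence classes: [p34=p38], [p35], [p36], [p37].
Quotient map π: X → X/∼ sends p34 ↦ [p34=p38], p35 ↦ [p35], p36 ↦ [p36], p37 ↦ [p37], p38 ↦ [p34=p38].
For each subset V ⊆ X/∼, compute π^{-1}(V) ⊆ X and check whether π^{-1}(V) ∈ τ. V is open in τ_Q iff π^{-1}(V) ∈ τ.
  V = {}: π^{-1}(V) = ∅ ∈ τ ✓.
  V = {[p34=p38]}: π^{-1}(V) = {p34, p38} ∉ τ ✗.
  V = {[p35]}: π^{-1}(V) = {p35} ∈ τ ✓.
  V = {[p34=p38], [p35]}: π^{-1}(V) = {p34, p35, p38} ∉ τ ✗.
  V = {[p36]}: π^{-1}(V) = {p36} ∈ τ ✓.
  V = {[p34=p38], [p36]}: π^{-1}(V) = {p34, p36, p38} ∉ τ ✗.
  V = {[p35], [p36]}: π^{-1}(V) = {p35, p36} ∈ τ ✓.
  V = {[p34=p38], [p35], [p36]}: π^{-1}(V) = {p34, p35, p36, p38} ∉ τ ✗.
  V = {[p37]}: π^{-1}(V) = {p37} ∈ τ ✓.
  V = {[p34=p38], [p37]}: π^{-1}(V) = {p34, p37, p38} ∉ τ ✗.
  V = {[p35], [p37]}: π^{-1}(V) = {p35, p37} ∈ τ ✓.
  V = {[p34=p38], [p35], [p37]}: π^{-1}(V) = {p34, p35, p37, p38} ∉ τ ✗.
  V = {[p36], [p37]}: π^{-1}(V) = {p36, p37} ∈ τ ✓.
  V = {[p34=p38], [p36], [p37]}: π^{-1}(V) = {p34, p36, p37, p38} ∉ τ ✗.
  V = {[p35], [p36], [p37]}: π^{-1}(V) = {p35, p36, p37} ∈ τ ✓.
  V = {[p34=p38], [p35], [p36], [p37]}: π^{-1}(V) = {p34, p35, p36, p37, p38} ∈ τ ✓.
Open sets in the quotient: τ_Q = {{}, {[p35]}, {[p36]}, {[p35], [p36]}, {[p37]}, {[p35], [p37]}, {[p36], [p37]}, {[p35], [p36], [p37]}, {[p34=p38], [p35], [p36], [p37]}} (9 elements).


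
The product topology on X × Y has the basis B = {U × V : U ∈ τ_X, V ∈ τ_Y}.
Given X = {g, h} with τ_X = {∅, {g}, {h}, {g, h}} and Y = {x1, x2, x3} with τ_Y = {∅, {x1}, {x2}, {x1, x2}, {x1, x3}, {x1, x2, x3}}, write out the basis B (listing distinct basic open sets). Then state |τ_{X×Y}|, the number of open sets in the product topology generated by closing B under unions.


Basis B = {∅ × ∅, {g} × {x1}, {g} × {x2}, {h} × {x1}, {h} × {x2}, {g} × {x1, x2}, {g} × {x1, x3}, {g, h} × {x1}, {g, h} × {x2}, {h} × {x1, x2}, {h} × {x1, x3}, {g} × {x1, x2, x3}, {h} × {x1, x2, x3}, {g, h} × {x1, x2}, {g, h} × {x1, x3}, {g, h} × {x1, x2, x3}}; |τ_{X×Y}| = 36.

Enumerate products U × V with U ∈ τ_X, V ∈ τ_Y (deduplicated):
  ∅ × ∅ = {} (∅)
  {g} × {x1} = {(g,x1)}
  {g} × {x2} = {(g,x2)}
  {h} × {x1} = {(h,x1)}
  {h} × {x2} = {(h,x2)}
  {g} × {x1, x2} = {(g,x1), (g,x2)}
  {g} × {x1, x3} = {(g,x1), (g,x3)}
  {g, h} × {x1} = {(g,x1), (h,x1)}
  {g, h} × {x2} = {(g,x2), (h,x2)}
  {h} × {x1, x2} = {(h,x1), (h,x2)}
  {h} × {x1, x3} = {(h,x1), (h,x3)}
  {g} × {x1, x2, x3} = {(g,x1), (g,x2), (g,x3)}
  {h} × {x1, x2, x3} = {(h,x1), (h,x2), (h,x3)}
  {g, h} × {x1, x2} = {(g,x1), (g,x2), (h,x1), (h,x2)}
  {g, h} × {x1, x3} = {(g,x1), (g,x3), (h,x1), (h,x3)}
  {g, h} × {x1, x2, x3} = {(g,x1), (g,x2), (g,x3), (h,x1), (h,x2), (h,x3)}
These 16 distinct sets form the basis B.
Close under arbitrary unions to get τ_{X×Y}; counting gives |τ_{X×Y}| = 36.


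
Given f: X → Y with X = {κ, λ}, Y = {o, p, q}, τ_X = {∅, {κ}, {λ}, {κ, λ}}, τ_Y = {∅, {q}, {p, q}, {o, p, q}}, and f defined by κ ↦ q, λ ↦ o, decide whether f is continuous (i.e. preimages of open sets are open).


f IS continuous.

Compute f^{-1}(U) for each U ∈ τ_Y:
  U = ∅: f^{-1}(U) = ∅ ∈ τ_X ✓.
  U = {q}: f^{-1}(U) = {κ} ∈ τ_X ✓.
  U = {p, q}: f^{-1}(U) = {κ} ∈ τ_X ✓.
  U = {o, p, q}: f^{-1}(U) = {κ, λ} ∈ τ_X ✓.
Every preimage lies in τ_X, so f IS continuous.


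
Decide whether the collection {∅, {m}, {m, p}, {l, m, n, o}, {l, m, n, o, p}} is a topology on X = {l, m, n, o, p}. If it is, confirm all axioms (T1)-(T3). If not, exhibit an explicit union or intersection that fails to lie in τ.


τ IS a topology on X.

Axiom (T1): ∅ ∈ τ? Yes; X ∈ τ? Yes.
Axiom (T2/T3): check pairwise unions and intersections of members of τ.
All pairwise intersections and unions checked — each lies in τ. Therefore τ satisfies (T1), (T2), (T3): it IS a topology on X.


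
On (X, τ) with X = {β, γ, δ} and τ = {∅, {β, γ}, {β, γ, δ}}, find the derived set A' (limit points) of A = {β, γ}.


A' = {β, γ, δ}

For each x ∈ X, list the open sets U ∈ τ with x ∈ U, then check whether U ∩ (A ∖ {x}) ≠ ∅ for every such U.
  x = β: opens ∋ x are {β, γ}, {β, γ, δ}; each meets A ∖ {β}, so x IS a limit point.
  x = γ: opens ∋ x are {β, γ}, {β, γ, δ}; each meets A ∖ {γ}, so x IS a limit point.
  x = δ: opens ∋ x are {β, γ, δ}; each meets A ∖ {δ}, so x IS a limit point.
Collecting: A' = {β, γ, δ}.


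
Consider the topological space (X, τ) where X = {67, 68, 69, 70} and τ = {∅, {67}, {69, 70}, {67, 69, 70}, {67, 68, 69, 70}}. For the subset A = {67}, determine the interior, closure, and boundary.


int(A) = {67}, cl(A) = {67, 68}, ∂A = {68}.

Closed sets in (X, τ) are complements of opens:
  closed(X, τ) = {∅, {68}, {67, 68}, {68, 69, 70}, {67, 68, 69, 70}}.
int(A) = ⋃ {U ∈ τ : U ⊆ A}. Opens contained in A: ∅, {67}.
Taking the union of these: int(A) = {67}.
cl(A) = ⋂ {C closed : A ⊆ C}. Closed sets containing A: {67, 68}, {67, 68, 69, 70}.
Intersecting these: cl(A) = {67, 68}.
∂A = cl(A) ∖ int(A) = {67, 68} ∖ {67} = {68}.


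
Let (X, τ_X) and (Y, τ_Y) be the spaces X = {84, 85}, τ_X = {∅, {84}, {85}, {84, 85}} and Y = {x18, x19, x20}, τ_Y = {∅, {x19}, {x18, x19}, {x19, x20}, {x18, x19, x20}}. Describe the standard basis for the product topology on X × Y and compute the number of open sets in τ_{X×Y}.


Basis B = {∅ × ∅, {84} × {x19}, {85} × {x19}, {84} × {x18, x19}, {84} × {x19, x20}, {84, 85} × {x19}, {85} × {x18, x19}, {85} × {x19, x20}, {84} × {x18, x19, x20}, {85} × {x18, x19, x20}, {84, 85} × {x18, x19}, {84, 85} × {x19, x20}, {84, 85} × {x18, x19, x20}}; |τ_{X×Y}| = 25.

Enumerate products U × V with U ∈ τ_X, V ∈ τ_Y (deduplicated):
  ∅ × ∅ = {} (∅)
  {84} × {x19} = {(84,x19)}
  {85} × {x19} = {(85,x19)}
  {84} × {x18, x19} = {(84,x18), (84,x19)}
  {84} × {x19, x20} = {(84,x19), (84,x20)}
  {84, 85} × {x19} = {(84,x19), (85,x19)}
  {85} × {x18, x19} = {(85,x18), (85,x19)}
  {85} × {x19, x20} = {(85,x19), (85,x20)}
  {84} × {x18, x19, x20} = {(84,x18), (84,x19), (84,x20)}
  {85} × {x18, x19, x20} = {(85,x18), (85,x19), (85,x20)}
  {84, 85} × {x18, x19} = {(84,x18), (84,x19), (85,x18), (85,x19)}
  {84, 85} × {x19, x20} = {(84,x19), (84,x20), (85,x19), (85,x20)}
  {84, 85} × {x18, x19, x20} = {(84,x18), (84,x19), (84,x20), (85,x18), (85,x19), (85,x20)}
These 13 distinct sets form the basis B.
Close under arbitrary unions to get τ_{X×Y}; counting gives |τ_{X×Y}| = 25.
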